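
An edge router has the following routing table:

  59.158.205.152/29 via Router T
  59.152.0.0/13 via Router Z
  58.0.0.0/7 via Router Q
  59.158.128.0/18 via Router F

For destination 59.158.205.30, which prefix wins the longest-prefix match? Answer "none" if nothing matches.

Entries matching 59.158.205.30:
  58.0.0.0/7 (58.0.0.0 - 59.255.255.255)
  59.152.0.0/13 (59.152.0.0 - 59.159.255.255)
Most specific is 59.152.0.0/13.

59.152.0.0/13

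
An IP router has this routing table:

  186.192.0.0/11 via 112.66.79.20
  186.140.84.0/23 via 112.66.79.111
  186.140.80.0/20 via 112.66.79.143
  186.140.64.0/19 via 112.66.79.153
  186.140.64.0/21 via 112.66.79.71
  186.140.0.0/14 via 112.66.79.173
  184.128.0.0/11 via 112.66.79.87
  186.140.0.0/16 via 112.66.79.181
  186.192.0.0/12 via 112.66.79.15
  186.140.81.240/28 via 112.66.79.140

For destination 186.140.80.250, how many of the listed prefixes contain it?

4

Prefixes containing 186.140.80.250:
  186.140.0.0/14 (186.140.0.0 - 186.143.255.255)
  186.140.0.0/16 (186.140.0.0 - 186.140.255.255)
  186.140.64.0/19 (186.140.64.0 - 186.140.95.255)
  186.140.80.0/20 (186.140.80.0 - 186.140.95.255)
Total matching entries: 4.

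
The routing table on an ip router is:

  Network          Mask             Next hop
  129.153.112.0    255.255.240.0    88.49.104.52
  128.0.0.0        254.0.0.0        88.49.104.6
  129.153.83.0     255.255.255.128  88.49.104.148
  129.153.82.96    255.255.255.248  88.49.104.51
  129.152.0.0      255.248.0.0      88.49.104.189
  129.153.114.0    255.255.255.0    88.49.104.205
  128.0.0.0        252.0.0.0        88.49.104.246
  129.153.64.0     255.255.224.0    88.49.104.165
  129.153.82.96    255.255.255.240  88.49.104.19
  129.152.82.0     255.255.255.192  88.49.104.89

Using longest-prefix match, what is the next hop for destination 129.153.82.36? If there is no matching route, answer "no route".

Routes whose prefix contains 129.153.82.36:
  128.0.0.0/6 (128.0.0.0 - 131.255.255.255) -> 88.49.104.246
  128.0.0.0/7 (128.0.0.0 - 129.255.255.255) -> 88.49.104.6
  129.152.0.0/13 (129.152.0.0 - 129.159.255.255) -> 88.49.104.189
  129.153.64.0/19 (129.153.64.0 - 129.153.95.255) -> 88.49.104.165
More-specific entries that do NOT match:
  129.153.82.96/29 (129.153.82.96 - 129.153.82.103) does not contain 129.153.82.36
  129.153.82.96/28 (129.153.82.96 - 129.153.82.111) does not contain 129.153.82.36
  129.152.82.0/26 (129.152.82.0 - 129.152.82.63) does not contain 129.153.82.36
  129.153.83.0/25 (129.153.83.0 - 129.153.83.127) does not contain 129.153.82.36
  129.153.114.0/24 (129.153.114.0 - 129.153.114.255) does not contain 129.153.82.36
  129.153.112.0/20 (129.153.112.0 - 129.153.127.255) does not contain 129.153.82.36
Longest matching prefix is /19 -> next hop 88.49.104.165.

88.49.104.165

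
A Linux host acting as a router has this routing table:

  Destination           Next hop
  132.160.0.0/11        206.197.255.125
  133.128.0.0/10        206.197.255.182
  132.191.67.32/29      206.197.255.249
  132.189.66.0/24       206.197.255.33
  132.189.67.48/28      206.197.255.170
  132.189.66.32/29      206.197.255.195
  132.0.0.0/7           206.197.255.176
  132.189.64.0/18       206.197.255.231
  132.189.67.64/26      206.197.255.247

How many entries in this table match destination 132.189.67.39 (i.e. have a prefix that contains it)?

Prefixes containing 132.189.67.39:
  132.0.0.0/7 (132.0.0.0 - 133.255.255.255)
  132.160.0.0/11 (132.160.0.0 - 132.191.255.255)
  132.189.64.0/18 (132.189.64.0 - 132.189.127.255)
Total matching entries: 3.

3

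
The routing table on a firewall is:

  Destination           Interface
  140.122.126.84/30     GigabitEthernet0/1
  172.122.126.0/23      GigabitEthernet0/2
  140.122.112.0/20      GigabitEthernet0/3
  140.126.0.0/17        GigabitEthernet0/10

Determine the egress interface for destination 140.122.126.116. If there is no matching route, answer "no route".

GigabitEthernet0/3

Routes whose prefix contains 140.122.126.116:
  140.122.112.0/20 (140.122.112.0 - 140.122.127.255) -> GigabitEthernet0/3
More-specific entries that do NOT match:
  140.122.126.84/30 (140.122.126.84 - 140.122.126.87) does not contain 140.122.126.116
  172.122.126.0/23 (172.122.126.0 - 172.122.127.255) does not contain 140.122.126.116
Longest matching prefix is /20 -> interface GigabitEthernet0/3.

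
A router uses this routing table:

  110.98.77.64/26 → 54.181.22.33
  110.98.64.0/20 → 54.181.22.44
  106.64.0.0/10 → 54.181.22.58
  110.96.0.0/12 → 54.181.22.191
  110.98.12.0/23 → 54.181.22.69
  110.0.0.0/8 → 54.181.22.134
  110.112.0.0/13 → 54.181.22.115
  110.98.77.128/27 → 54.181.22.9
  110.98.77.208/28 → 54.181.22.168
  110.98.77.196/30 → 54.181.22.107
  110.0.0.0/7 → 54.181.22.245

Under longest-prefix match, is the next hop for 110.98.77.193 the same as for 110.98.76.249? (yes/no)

yes

110.98.77.193: longest match 110.98.64.0/20 -> 54.181.22.44
110.98.76.249: longest match 110.98.64.0/20 -> 54.181.22.44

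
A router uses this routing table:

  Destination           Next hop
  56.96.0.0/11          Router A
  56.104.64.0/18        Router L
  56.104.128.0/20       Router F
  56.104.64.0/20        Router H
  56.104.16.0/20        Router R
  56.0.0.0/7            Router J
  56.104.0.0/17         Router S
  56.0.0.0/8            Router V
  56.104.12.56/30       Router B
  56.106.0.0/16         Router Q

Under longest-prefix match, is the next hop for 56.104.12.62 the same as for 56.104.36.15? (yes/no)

56.104.12.62: longest match 56.104.0.0/17 -> Router S
56.104.36.15: longest match 56.104.0.0/17 -> Router S

yes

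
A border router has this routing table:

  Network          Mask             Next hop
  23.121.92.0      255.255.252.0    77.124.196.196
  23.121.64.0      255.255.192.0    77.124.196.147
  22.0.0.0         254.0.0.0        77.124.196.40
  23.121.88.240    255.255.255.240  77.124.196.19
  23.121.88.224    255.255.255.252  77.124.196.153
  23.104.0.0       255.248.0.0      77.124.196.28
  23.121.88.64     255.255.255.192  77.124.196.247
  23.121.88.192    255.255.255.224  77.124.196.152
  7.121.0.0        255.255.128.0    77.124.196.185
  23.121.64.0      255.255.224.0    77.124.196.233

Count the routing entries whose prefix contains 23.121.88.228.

Prefixes containing 23.121.88.228:
  22.0.0.0/7 (22.0.0.0 - 23.255.255.255)
  23.121.64.0/18 (23.121.64.0 - 23.121.127.255)
  23.121.64.0/19 (23.121.64.0 - 23.121.95.255)
Total matching entries: 3.

3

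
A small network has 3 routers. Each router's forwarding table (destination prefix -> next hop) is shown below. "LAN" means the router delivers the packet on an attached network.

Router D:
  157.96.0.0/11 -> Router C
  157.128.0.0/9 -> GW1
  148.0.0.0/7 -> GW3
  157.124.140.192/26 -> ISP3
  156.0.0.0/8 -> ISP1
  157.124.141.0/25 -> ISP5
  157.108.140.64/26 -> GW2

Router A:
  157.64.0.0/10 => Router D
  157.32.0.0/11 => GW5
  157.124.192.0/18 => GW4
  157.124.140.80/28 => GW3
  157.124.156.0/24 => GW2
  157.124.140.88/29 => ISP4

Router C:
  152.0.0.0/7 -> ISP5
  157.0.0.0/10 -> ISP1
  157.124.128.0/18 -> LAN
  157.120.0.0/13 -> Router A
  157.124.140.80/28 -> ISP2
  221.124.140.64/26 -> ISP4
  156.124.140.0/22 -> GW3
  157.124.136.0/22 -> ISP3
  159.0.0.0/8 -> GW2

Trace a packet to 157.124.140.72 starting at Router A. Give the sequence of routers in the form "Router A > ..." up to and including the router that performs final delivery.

Router A > Router D > Router C

At Router A: longest match for 157.124.140.72 is 157.64.0.0/10 -> Router D
At Router D: longest match for 157.124.140.72 is 157.96.0.0/11 -> Router C
At Router C: longest match for 157.124.140.72 is 157.124.128.0/18 -> LAN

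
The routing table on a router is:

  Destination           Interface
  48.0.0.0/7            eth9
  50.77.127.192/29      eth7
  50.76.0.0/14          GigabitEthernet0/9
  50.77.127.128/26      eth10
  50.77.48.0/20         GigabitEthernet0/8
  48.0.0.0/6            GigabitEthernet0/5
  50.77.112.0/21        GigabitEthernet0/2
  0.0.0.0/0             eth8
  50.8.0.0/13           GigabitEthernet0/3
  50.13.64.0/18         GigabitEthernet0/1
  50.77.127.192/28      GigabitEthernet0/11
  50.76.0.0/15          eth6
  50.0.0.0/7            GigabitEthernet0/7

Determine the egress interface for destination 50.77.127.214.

Routes whose prefix contains 50.77.127.214:
  0.0.0.0/0 (default, matches everything) -> eth8
  48.0.0.0/6 (48.0.0.0 - 51.255.255.255) -> GigabitEthernet0/5
  50.0.0.0/7 (50.0.0.0 - 51.255.255.255) -> GigabitEthernet0/7
  50.76.0.0/14 (50.76.0.0 - 50.79.255.255) -> GigabitEthernet0/9
  50.76.0.0/15 (50.76.0.0 - 50.77.255.255) -> eth6
More-specific entries that do NOT match:
  50.77.127.192/29 (50.77.127.192 - 50.77.127.199) does not contain 50.77.127.214
  50.77.127.192/28 (50.77.127.192 - 50.77.127.207) does not contain 50.77.127.214
  50.77.127.128/26 (50.77.127.128 - 50.77.127.191) does not contain 50.77.127.214
  50.77.112.0/21 (50.77.112.0 - 50.77.119.255) does not contain 50.77.127.214
  50.77.48.0/20 (50.77.48.0 - 50.77.63.255) does not contain 50.77.127.214
  50.13.64.0/18 (50.13.64.0 - 50.13.127.255) does not contain 50.77.127.214
Longest matching prefix is /15 -> interface eth6.

eth6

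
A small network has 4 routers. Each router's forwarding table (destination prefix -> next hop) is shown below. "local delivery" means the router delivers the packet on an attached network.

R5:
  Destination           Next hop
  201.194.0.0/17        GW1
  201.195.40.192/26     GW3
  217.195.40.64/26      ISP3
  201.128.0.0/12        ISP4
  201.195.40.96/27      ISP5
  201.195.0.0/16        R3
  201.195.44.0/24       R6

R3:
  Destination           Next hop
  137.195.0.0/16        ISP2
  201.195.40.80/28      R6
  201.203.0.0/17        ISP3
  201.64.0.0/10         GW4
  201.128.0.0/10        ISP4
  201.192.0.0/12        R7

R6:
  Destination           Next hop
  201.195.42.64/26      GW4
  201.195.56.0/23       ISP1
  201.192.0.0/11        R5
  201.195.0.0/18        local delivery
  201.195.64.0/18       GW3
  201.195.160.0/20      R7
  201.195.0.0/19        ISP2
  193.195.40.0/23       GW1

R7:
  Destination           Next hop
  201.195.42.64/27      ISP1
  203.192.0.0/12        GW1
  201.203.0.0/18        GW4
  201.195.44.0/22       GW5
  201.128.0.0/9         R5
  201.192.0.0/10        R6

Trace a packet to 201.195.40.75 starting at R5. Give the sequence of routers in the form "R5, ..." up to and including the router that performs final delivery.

At R5: longest match for 201.195.40.75 is 201.195.0.0/16 -> R3
At R3: longest match for 201.195.40.75 is 201.192.0.0/12 -> R7
At R7: longest match for 201.195.40.75 is 201.192.0.0/10 -> R6
At R6: longest match for 201.195.40.75 is 201.195.0.0/18 -> local delivery

R5, R3, R7, R6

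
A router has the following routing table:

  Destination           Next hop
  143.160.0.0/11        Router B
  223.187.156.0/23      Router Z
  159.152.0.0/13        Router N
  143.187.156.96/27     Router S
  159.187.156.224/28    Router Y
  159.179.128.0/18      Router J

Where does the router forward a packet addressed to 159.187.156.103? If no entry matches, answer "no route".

No entry's prefix contains 159.187.156.103; there is no default route.

no route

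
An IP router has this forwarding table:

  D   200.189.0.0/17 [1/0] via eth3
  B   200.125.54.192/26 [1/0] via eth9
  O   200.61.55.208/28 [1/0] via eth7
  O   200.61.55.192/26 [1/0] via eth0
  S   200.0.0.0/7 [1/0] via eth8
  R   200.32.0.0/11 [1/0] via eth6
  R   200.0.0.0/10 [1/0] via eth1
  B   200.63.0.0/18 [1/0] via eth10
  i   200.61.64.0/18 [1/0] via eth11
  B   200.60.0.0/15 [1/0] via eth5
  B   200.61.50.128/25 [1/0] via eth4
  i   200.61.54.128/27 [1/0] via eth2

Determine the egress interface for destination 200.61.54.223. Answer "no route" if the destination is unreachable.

eth5

Routes whose prefix contains 200.61.54.223:
  200.0.0.0/7 (200.0.0.0 - 201.255.255.255) -> eth8
  200.0.0.0/10 (200.0.0.0 - 200.63.255.255) -> eth1
  200.32.0.0/11 (200.32.0.0 - 200.63.255.255) -> eth6
  200.60.0.0/15 (200.60.0.0 - 200.61.255.255) -> eth5
More-specific entries that do NOT match:
  200.61.55.208/28 (200.61.55.208 - 200.61.55.223) does not contain 200.61.54.223
  200.61.54.128/27 (200.61.54.128 - 200.61.54.159) does not contain 200.61.54.223
  200.125.54.192/26 (200.125.54.192 - 200.125.54.255) does not contain 200.61.54.223
  200.61.55.192/26 (200.61.55.192 - 200.61.55.255) does not contain 200.61.54.223
  200.61.50.128/25 (200.61.50.128 - 200.61.50.255) does not contain 200.61.54.223
  200.63.0.0/18 (200.63.0.0 - 200.63.63.255) does not contain 200.61.54.223
  200.61.64.0/18 (200.61.64.0 - 200.61.127.255) does not contain 200.61.54.223
  200.189.0.0/17 (200.189.0.0 - 200.189.127.255) does not contain 200.61.54.223
Longest matching prefix is /15 -> interface eth5.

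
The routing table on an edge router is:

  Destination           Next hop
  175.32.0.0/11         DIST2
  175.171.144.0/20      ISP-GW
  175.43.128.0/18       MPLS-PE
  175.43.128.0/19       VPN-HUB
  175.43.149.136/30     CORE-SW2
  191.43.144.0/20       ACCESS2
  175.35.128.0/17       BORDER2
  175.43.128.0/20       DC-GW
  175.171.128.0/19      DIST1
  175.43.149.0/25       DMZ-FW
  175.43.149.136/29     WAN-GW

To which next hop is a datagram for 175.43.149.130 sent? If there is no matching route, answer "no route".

VPN-HUB

Routes whose prefix contains 175.43.149.130:
  175.32.0.0/11 (175.32.0.0 - 175.63.255.255) -> DIST2
  175.43.128.0/18 (175.43.128.0 - 175.43.191.255) -> MPLS-PE
  175.43.128.0/19 (175.43.128.0 - 175.43.159.255) -> VPN-HUB
More-specific entries that do NOT match:
  175.43.149.136/30 (175.43.149.136 - 175.43.149.139) does not contain 175.43.149.130
  175.43.149.136/29 (175.43.149.136 - 175.43.149.143) does not contain 175.43.149.130
  175.43.149.0/25 (175.43.149.0 - 175.43.149.127) does not contain 175.43.149.130
  175.171.144.0/20 (175.171.144.0 - 175.171.159.255) does not contain 175.43.149.130
  191.43.144.0/20 (191.43.144.0 - 191.43.159.255) does not contain 175.43.149.130
  175.43.128.0/20 (175.43.128.0 - 175.43.143.255) does not contain 175.43.149.130
Longest matching prefix is /19 -> next hop VPN-HUB.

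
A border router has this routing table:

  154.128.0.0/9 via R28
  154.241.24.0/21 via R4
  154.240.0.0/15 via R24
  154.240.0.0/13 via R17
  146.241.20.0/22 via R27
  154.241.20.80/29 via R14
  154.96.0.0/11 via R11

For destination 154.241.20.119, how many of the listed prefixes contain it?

Prefixes containing 154.241.20.119:
  154.128.0.0/9 (154.128.0.0 - 154.255.255.255)
  154.240.0.0/13 (154.240.0.0 - 154.247.255.255)
  154.240.0.0/15 (154.240.0.0 - 154.241.255.255)
Total matching entries: 3.

3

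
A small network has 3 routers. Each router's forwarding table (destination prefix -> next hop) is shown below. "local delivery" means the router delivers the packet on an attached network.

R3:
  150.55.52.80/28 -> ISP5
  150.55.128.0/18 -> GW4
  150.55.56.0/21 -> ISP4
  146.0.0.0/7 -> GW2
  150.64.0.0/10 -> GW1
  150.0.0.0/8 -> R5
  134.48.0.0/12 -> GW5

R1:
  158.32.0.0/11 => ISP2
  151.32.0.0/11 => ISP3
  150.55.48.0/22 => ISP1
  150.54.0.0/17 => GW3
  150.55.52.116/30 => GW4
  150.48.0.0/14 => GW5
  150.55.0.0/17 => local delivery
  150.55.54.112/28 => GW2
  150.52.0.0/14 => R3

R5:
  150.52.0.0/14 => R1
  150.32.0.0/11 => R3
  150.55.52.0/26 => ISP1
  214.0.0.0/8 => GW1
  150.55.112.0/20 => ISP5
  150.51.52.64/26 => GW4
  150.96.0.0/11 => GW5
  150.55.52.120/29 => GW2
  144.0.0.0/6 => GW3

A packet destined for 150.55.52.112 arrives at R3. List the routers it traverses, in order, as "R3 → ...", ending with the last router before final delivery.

At R3: longest match for 150.55.52.112 is 150.0.0.0/8 -> R5
At R5: longest match for 150.55.52.112 is 150.52.0.0/14 -> R1
At R1: longest match for 150.55.52.112 is 150.55.0.0/17 -> local delivery

R3 → R5 → R1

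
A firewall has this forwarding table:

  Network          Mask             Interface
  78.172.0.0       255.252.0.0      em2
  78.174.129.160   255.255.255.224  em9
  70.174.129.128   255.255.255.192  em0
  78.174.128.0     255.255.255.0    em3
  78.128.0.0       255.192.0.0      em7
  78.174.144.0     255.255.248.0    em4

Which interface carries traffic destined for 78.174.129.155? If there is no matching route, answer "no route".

em2

Routes whose prefix contains 78.174.129.155:
  78.128.0.0/10 (78.128.0.0 - 78.191.255.255) -> em7
  78.172.0.0/14 (78.172.0.0 - 78.175.255.255) -> em2
More-specific entries that do NOT match:
  78.174.129.160/27 (78.174.129.160 - 78.174.129.191) does not contain 78.174.129.155
  70.174.129.128/26 (70.174.129.128 - 70.174.129.191) does not contain 78.174.129.155
  78.174.128.0/24 (78.174.128.0 - 78.174.128.255) does not contain 78.174.129.155
  78.174.144.0/21 (78.174.144.0 - 78.174.151.255) does not contain 78.174.129.155
Longest matching prefix is /14 -> interface em2.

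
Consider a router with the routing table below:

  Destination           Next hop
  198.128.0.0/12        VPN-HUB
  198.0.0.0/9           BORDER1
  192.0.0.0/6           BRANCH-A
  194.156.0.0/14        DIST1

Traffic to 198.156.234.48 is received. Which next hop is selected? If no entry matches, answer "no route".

No entry's prefix contains 198.156.234.48; there is no default route.

no route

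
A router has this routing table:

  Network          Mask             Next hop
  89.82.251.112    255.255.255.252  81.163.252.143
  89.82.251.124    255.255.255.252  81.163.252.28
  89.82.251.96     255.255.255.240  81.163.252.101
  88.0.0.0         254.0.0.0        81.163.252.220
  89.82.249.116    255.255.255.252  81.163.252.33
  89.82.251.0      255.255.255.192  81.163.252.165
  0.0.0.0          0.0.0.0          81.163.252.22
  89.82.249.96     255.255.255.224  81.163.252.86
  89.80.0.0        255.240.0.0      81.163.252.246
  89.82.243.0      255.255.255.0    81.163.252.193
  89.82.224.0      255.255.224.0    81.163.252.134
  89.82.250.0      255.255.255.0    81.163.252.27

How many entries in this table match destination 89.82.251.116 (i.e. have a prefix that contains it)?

Prefixes containing 89.82.251.116:
  0.0.0.0/0 (default, matches everything)
  88.0.0.0/7 (88.0.0.0 - 89.255.255.255)
  89.80.0.0/12 (89.80.0.0 - 89.95.255.255)
  89.82.224.0/19 (89.82.224.0 - 89.82.255.255)
Total matching entries: 4.

4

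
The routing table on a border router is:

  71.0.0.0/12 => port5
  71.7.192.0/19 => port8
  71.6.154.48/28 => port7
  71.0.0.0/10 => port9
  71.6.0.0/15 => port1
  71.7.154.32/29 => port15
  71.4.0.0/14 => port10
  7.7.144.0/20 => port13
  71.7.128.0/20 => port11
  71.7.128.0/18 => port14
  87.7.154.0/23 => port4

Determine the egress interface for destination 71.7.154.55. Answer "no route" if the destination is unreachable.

Routes whose prefix contains 71.7.154.55:
  71.0.0.0/10 (71.0.0.0 - 71.63.255.255) -> port9
  71.0.0.0/12 (71.0.0.0 - 71.15.255.255) -> port5
  71.4.0.0/14 (71.4.0.0 - 71.7.255.255) -> port10
  71.6.0.0/15 (71.6.0.0 - 71.7.255.255) -> port1
  71.7.128.0/18 (71.7.128.0 - 71.7.191.255) -> port14
More-specific entries that do NOT match:
  71.7.154.32/29 (71.7.154.32 - 71.7.154.39) does not contain 71.7.154.55
  71.6.154.48/28 (71.6.154.48 - 71.6.154.63) does not contain 71.7.154.55
  87.7.154.0/23 (87.7.154.0 - 87.7.155.255) does not contain 71.7.154.55
  7.7.144.0/20 (7.7.144.0 - 7.7.159.255) does not contain 71.7.154.55
  71.7.128.0/20 (71.7.128.0 - 71.7.143.255) does not contain 71.7.154.55
  71.7.192.0/19 (71.7.192.0 - 71.7.223.255) does not contain 71.7.154.55
Longest matching prefix is /18 -> interface port14.

port14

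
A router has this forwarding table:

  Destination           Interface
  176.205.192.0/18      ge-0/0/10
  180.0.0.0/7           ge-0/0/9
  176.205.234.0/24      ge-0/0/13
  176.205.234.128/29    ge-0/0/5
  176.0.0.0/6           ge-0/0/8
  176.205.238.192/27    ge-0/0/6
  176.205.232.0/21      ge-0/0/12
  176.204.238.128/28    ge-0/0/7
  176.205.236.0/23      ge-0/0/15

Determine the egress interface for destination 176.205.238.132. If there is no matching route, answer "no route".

ge-0/0/12

Routes whose prefix contains 176.205.238.132:
  176.0.0.0/6 (176.0.0.0 - 179.255.255.255) -> ge-0/0/8
  176.205.192.0/18 (176.205.192.0 - 176.205.255.255) -> ge-0/0/10
  176.205.232.0/21 (176.205.232.0 - 176.205.239.255) -> ge-0/0/12
More-specific entries that do NOT match:
  176.205.234.128/29 (176.205.234.128 - 176.205.234.135) does not contain 176.205.238.132
  176.204.238.128/28 (176.204.238.128 - 176.204.238.143) does not contain 176.205.238.132
  176.205.238.192/27 (176.205.238.192 - 176.205.238.223) does not contain 176.205.238.132
  176.205.234.0/24 (176.205.234.0 - 176.205.234.255) does not contain 176.205.238.132
  176.205.236.0/23 (176.205.236.0 - 176.205.237.255) does not contain 176.205.238.132
Longest matching prefix is /21 -> interface ge-0/0/12.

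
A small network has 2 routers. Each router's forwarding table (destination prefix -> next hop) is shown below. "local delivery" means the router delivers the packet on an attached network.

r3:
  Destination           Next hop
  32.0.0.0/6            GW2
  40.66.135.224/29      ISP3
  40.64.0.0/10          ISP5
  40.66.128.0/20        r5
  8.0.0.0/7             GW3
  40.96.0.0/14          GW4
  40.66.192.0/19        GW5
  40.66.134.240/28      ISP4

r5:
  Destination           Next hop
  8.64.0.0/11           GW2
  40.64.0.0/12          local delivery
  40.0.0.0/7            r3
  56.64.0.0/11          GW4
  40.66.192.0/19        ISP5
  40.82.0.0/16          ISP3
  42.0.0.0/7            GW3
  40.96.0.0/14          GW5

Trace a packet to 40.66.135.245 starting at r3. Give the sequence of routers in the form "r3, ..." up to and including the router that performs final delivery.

At r3: longest match for 40.66.135.245 is 40.66.128.0/20 -> r5
At r5: longest match for 40.66.135.245 is 40.64.0.0/12 -> local delivery

r3, r5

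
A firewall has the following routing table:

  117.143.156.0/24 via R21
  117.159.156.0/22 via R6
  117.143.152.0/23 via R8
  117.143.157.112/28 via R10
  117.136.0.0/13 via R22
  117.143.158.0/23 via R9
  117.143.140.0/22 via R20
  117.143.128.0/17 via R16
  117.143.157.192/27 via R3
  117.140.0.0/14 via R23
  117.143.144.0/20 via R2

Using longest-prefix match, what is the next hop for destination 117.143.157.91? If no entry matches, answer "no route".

R2

Routes whose prefix contains 117.143.157.91:
  117.136.0.0/13 (117.136.0.0 - 117.143.255.255) -> R22
  117.140.0.0/14 (117.140.0.0 - 117.143.255.255) -> R23
  117.143.128.0/17 (117.143.128.0 - 117.143.255.255) -> R16
  117.143.144.0/20 (117.143.144.0 - 117.143.159.255) -> R2
More-specific entries that do NOT match:
  117.143.157.112/28 (117.143.157.112 - 117.143.157.127) does not contain 117.143.157.91
  117.143.157.192/27 (117.143.157.192 - 117.143.157.223) does not contain 117.143.157.91
  117.143.156.0/24 (117.143.156.0 - 117.143.156.255) does not contain 117.143.157.91
  117.143.152.0/23 (117.143.152.0 - 117.143.153.255) does not contain 117.143.157.91
  117.143.158.0/23 (117.143.158.0 - 117.143.159.255) does not contain 117.143.157.91
  117.159.156.0/22 (117.159.156.0 - 117.159.159.255) does not contain 117.143.157.91
  117.143.140.0/22 (117.143.140.0 - 117.143.143.255) does not contain 117.143.157.91
Longest matching prefix is /20 -> next hop R2.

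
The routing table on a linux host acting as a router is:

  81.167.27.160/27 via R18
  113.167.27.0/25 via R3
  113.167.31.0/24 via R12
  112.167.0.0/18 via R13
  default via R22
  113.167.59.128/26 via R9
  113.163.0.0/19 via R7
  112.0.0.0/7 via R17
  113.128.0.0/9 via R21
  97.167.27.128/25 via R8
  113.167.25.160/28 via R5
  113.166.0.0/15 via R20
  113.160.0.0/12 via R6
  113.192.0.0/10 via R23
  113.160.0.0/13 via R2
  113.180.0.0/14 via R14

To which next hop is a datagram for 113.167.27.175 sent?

R20

Routes whose prefix contains 113.167.27.175:
  0.0.0.0/0 (default, matches everything) -> R22
  112.0.0.0/7 (112.0.0.0 - 113.255.255.255) -> R17
  113.128.0.0/9 (113.128.0.0 - 113.255.255.255) -> R21
  113.160.0.0/12 (113.160.0.0 - 113.175.255.255) -> R6
  113.160.0.0/13 (113.160.0.0 - 113.167.255.255) -> R2
  113.166.0.0/15 (113.166.0.0 - 113.167.255.255) -> R20
More-specific entries that do NOT match:
  113.167.25.160/28 (113.167.25.160 - 113.167.25.175) does not contain 113.167.27.175
  81.167.27.160/27 (81.167.27.160 - 81.167.27.191) does not contain 113.167.27.175
  113.167.59.128/26 (113.167.59.128 - 113.167.59.191) does not contain 113.167.27.175
  113.167.27.0/25 (113.167.27.0 - 113.167.27.127) does not contain 113.167.27.175
  97.167.27.128/25 (97.167.27.128 - 97.167.27.255) does not contain 113.167.27.175
  113.167.31.0/24 (113.167.31.0 - 113.167.31.255) does not contain 113.167.27.175
  113.163.0.0/19 (113.163.0.0 - 113.163.31.255) does not contain 113.167.27.175
  112.167.0.0/18 (112.167.0.0 - 112.167.63.255) does not contain 113.167.27.175
Longest matching prefix is /15 -> next hop R20.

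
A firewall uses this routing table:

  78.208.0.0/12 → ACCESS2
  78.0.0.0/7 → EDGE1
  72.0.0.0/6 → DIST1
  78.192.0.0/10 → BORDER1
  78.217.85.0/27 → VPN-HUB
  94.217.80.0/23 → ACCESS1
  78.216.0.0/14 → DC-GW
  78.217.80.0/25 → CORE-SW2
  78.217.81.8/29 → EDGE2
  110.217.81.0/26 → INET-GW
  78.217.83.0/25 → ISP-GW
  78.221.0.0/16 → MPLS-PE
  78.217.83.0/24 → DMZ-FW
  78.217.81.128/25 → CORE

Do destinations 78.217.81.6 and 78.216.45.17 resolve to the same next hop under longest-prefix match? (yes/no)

78.217.81.6: longest match 78.216.0.0/14 -> DC-GW
78.216.45.17: longest match 78.216.0.0/14 -> DC-GW

yes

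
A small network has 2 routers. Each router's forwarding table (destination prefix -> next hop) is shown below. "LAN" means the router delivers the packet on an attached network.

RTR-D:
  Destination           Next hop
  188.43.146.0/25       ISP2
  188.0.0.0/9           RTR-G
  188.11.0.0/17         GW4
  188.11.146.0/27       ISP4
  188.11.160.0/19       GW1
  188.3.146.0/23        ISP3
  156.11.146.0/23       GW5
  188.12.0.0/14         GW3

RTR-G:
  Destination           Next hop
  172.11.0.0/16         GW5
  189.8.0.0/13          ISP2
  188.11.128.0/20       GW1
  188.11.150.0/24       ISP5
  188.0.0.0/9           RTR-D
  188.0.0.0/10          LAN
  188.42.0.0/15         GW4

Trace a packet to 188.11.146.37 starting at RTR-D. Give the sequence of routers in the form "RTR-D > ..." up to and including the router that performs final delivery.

RTR-D > RTR-G

At RTR-D: longest match for 188.11.146.37 is 188.0.0.0/9 -> RTR-G
At RTR-G: longest match for 188.11.146.37 is 188.0.0.0/10 -> LAN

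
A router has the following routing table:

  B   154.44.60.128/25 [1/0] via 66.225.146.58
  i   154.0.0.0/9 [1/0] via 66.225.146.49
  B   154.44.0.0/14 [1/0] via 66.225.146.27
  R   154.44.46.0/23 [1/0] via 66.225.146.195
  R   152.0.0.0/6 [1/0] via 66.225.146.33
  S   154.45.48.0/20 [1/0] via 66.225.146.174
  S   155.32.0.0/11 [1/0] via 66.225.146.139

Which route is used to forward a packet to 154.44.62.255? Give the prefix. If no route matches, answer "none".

Entries matching 154.44.62.255:
  152.0.0.0/6 (152.0.0.0 - 155.255.255.255)
  154.0.0.0/9 (154.0.0.0 - 154.127.255.255)
  154.44.0.0/14 (154.44.0.0 - 154.47.255.255)
Most specific is 154.44.0.0/14.

154.44.0.0/14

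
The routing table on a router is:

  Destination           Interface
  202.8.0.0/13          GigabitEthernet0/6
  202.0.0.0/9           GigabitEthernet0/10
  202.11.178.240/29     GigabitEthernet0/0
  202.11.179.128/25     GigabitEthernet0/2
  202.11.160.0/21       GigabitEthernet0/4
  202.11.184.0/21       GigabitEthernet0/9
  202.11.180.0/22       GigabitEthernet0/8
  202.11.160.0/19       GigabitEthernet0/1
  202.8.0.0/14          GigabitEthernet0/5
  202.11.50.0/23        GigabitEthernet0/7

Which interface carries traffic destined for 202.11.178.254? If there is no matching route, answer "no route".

Routes whose prefix contains 202.11.178.254:
  202.0.0.0/9 (202.0.0.0 - 202.127.255.255) -> GigabitEthernet0/10
  202.8.0.0/13 (202.8.0.0 - 202.15.255.255) -> GigabitEthernet0/6
  202.8.0.0/14 (202.8.0.0 - 202.11.255.255) -> GigabitEthernet0/5
  202.11.160.0/19 (202.11.160.0 - 202.11.191.255) -> GigabitEthernet0/1
More-specific entries that do NOT match:
  202.11.178.240/29 (202.11.178.240 - 202.11.178.247) does not contain 202.11.178.254
  202.11.179.128/25 (202.11.179.128 - 202.11.179.255) does not contain 202.11.178.254
  202.11.50.0/23 (202.11.50.0 - 202.11.51.255) does not contain 202.11.178.254
  202.11.180.0/22 (202.11.180.0 - 202.11.183.255) does not contain 202.11.178.254
  202.11.160.0/21 (202.11.160.0 - 202.11.167.255) does not contain 202.11.178.254
  202.11.184.0/21 (202.11.184.0 - 202.11.191.255) does not contain 202.11.178.254
Longest matching prefix is /19 -> interface GigabitEthernet0/1.

GigabitEthernet0/1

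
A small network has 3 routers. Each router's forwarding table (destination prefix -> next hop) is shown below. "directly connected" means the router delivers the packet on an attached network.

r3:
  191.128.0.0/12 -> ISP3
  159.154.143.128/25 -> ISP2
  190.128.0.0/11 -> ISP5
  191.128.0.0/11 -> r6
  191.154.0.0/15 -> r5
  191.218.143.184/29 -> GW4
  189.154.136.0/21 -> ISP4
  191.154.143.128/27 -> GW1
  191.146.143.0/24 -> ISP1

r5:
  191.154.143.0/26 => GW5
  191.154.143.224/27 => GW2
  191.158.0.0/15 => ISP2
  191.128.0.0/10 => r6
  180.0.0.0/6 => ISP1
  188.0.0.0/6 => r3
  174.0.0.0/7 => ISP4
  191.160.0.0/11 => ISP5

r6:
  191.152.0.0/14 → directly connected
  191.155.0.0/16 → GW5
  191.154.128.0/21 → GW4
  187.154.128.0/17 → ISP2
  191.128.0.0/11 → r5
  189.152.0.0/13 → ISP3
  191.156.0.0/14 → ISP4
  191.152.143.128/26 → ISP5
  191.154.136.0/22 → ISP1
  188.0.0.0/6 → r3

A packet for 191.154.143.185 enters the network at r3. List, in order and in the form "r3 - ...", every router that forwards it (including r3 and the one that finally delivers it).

r3 - r5 - r6

At r3: longest match for 191.154.143.185 is 191.154.0.0/15 -> r5
At r5: longest match for 191.154.143.185 is 191.128.0.0/10 -> r6
At r6: longest match for 191.154.143.185 is 191.152.0.0/14 -> directly connected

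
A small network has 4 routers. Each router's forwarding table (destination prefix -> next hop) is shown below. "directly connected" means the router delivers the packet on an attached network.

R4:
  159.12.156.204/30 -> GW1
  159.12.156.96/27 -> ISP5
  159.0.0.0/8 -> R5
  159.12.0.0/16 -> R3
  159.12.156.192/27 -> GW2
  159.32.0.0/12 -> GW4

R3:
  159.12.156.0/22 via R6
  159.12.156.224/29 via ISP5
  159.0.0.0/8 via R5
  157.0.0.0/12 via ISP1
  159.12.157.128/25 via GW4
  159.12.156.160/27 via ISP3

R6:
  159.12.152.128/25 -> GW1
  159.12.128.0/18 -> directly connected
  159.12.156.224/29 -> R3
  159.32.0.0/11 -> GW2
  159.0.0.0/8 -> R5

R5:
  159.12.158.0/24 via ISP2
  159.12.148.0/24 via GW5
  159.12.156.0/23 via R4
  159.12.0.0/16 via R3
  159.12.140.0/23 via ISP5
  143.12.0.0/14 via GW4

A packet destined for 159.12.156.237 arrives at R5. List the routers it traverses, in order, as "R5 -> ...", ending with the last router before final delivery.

At R5: longest match for 159.12.156.237 is 159.12.156.0/23 -> R4
At R4: longest match for 159.12.156.237 is 159.12.0.0/16 -> R3
At R3: longest match for 159.12.156.237 is 159.12.156.0/22 -> R6
At R6: longest match for 159.12.156.237 is 159.12.128.0/18 -> directly connected

R5 -> R4 -> R3 -> R6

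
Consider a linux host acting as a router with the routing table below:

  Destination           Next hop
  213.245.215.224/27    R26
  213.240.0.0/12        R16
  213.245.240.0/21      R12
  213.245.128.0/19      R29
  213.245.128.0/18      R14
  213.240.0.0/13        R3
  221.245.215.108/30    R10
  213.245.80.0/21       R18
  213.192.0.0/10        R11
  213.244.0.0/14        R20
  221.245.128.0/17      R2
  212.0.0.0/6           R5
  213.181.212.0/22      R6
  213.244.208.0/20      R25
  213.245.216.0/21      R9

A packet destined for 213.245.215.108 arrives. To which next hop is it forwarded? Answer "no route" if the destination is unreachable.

Routes whose prefix contains 213.245.215.108:
  212.0.0.0/6 (212.0.0.0 - 215.255.255.255) -> R5
  213.192.0.0/10 (213.192.0.0 - 213.255.255.255) -> R11
  213.240.0.0/12 (213.240.0.0 - 213.255.255.255) -> R16
  213.240.0.0/13 (213.240.0.0 - 213.247.255.255) -> R3
  213.244.0.0/14 (213.244.0.0 - 213.247.255.255) -> R20
More-specific entries that do NOT match:
  221.245.215.108/30 (221.245.215.108 - 221.245.215.111) does not contain 213.245.215.108
  213.245.215.224/27 (213.245.215.224 - 213.245.215.255) does not contain 213.245.215.108
  213.181.212.0/22 (213.181.212.0 - 213.181.215.255) does not contain 213.245.215.108
  213.245.240.0/21 (213.245.240.0 - 213.245.247.255) does not contain 213.245.215.108
  213.245.80.0/21 (213.245.80.0 - 213.245.87.255) does not contain 213.245.215.108
  213.245.216.0/21 (213.245.216.0 - 213.245.223.255) does not contain 213.245.215.108
  213.244.208.0/20 (213.244.208.0 - 213.244.223.255) does not contain 213.245.215.108
  213.245.128.0/19 (213.245.128.0 - 213.245.159.255) does not contain 213.245.215.108
  213.245.128.0/18 (213.245.128.0 - 213.245.191.255) does not contain 213.245.215.108
  221.245.128.0/17 (221.245.128.0 - 221.245.255.255) does not contain 213.245.215.108
Longest matching prefix is /14 -> next hop R20.

R20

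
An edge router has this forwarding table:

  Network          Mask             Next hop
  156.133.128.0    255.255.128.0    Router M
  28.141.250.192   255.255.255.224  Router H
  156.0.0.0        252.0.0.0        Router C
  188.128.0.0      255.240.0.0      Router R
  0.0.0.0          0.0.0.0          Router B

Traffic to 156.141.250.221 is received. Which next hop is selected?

Routes whose prefix contains 156.141.250.221:
  0.0.0.0/0 (default, matches everything) -> Router B
  156.0.0.0/6 (156.0.0.0 - 159.255.255.255) -> Router C
More-specific entries that do NOT match:
  28.141.250.192/27 (28.141.250.192 - 28.141.250.223) does not contain 156.141.250.221
  156.133.128.0/17 (156.133.128.0 - 156.133.255.255) does not contain 156.141.250.221
  188.128.0.0/12 (188.128.0.0 - 188.143.255.255) does not contain 156.141.250.221
Longest matching prefix is /6 -> next hop Router C.

Router C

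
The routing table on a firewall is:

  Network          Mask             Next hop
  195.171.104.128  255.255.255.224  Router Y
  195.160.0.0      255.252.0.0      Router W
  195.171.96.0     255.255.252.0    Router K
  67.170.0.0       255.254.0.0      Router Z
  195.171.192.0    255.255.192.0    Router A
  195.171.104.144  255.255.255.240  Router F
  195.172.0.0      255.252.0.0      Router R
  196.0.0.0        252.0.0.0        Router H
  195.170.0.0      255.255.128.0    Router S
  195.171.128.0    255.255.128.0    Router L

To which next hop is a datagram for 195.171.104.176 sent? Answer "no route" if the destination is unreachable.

no route

No entry's prefix contains 195.171.104.176; there is no default route.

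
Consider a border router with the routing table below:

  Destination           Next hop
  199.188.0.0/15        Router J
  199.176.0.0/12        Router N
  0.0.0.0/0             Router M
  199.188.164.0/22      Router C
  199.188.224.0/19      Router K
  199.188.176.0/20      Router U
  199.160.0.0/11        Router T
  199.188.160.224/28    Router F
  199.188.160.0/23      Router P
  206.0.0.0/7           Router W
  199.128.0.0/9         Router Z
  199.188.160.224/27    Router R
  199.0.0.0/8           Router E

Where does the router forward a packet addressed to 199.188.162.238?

Routes whose prefix contains 199.188.162.238:
  0.0.0.0/0 (default, matches everything) -> Router M
  199.0.0.0/8 (199.0.0.0 - 199.255.255.255) -> Router E
  199.128.0.0/9 (199.128.0.0 - 199.255.255.255) -> Router Z
  199.160.0.0/11 (199.160.0.0 - 199.191.255.255) -> Router T
  199.176.0.0/12 (199.176.0.0 - 199.191.255.255) -> Router N
  199.188.0.0/15 (199.188.0.0 - 199.189.255.255) -> Router J
More-specific entries that do NOT match:
  199.188.160.224/28 (199.188.160.224 - 199.188.160.239) does not contain 199.188.162.238
  199.188.160.224/27 (199.188.160.224 - 199.188.160.255) does not contain 199.188.162.238
  199.188.160.0/23 (199.188.160.0 - 199.188.161.255) does not contain 199.188.162.238
  199.188.164.0/22 (199.188.164.0 - 199.188.167.255) does not contain 199.188.162.238
  199.188.176.0/20 (199.188.176.0 - 199.188.191.255) does not contain 199.188.162.238
  199.188.224.0/19 (199.188.224.0 - 199.188.255.255) does not contain 199.188.162.238
Longest matching prefix is /15 -> next hop Router J.

Router J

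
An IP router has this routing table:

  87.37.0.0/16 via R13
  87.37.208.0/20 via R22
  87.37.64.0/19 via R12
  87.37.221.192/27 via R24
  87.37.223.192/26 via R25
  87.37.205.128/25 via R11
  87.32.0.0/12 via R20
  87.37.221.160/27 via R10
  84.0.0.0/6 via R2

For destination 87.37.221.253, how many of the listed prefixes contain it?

Prefixes containing 87.37.221.253:
  84.0.0.0/6 (84.0.0.0 - 87.255.255.255)
  87.32.0.0/12 (87.32.0.0 - 87.47.255.255)
  87.37.0.0/16 (87.37.0.0 - 87.37.255.255)
  87.37.208.0/20 (87.37.208.0 - 87.37.223.255)
Total matching entries: 4.

4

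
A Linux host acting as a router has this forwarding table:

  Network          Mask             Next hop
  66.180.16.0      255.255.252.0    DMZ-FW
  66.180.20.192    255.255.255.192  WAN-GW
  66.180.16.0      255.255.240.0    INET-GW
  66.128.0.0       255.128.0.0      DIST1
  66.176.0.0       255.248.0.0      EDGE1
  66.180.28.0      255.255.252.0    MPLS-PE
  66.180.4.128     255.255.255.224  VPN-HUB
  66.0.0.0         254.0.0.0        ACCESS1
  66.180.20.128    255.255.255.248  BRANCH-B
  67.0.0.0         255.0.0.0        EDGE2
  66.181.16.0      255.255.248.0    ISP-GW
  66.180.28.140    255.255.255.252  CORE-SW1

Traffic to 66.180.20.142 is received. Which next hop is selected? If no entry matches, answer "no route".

INET-GW

Routes whose prefix contains 66.180.20.142:
  66.0.0.0/7 (66.0.0.0 - 67.255.255.255) -> ACCESS1
  66.128.0.0/9 (66.128.0.0 - 66.255.255.255) -> DIST1
  66.176.0.0/13 (66.176.0.0 - 66.183.255.255) -> EDGE1
  66.180.16.0/20 (66.180.16.0 - 66.180.31.255) -> INET-GW
More-specific entries that do NOT match:
  66.180.28.140/30 (66.180.28.140 - 66.180.28.143) does not contain 66.180.20.142
  66.180.20.128/29 (66.180.20.128 - 66.180.20.135) does not contain 66.180.20.142
  66.180.4.128/27 (66.180.4.128 - 66.180.4.159) does not contain 66.180.20.142
  66.180.20.192/26 (66.180.20.192 - 66.180.20.255) does not contain 66.180.20.142
  66.180.16.0/22 (66.180.16.0 - 66.180.19.255) does not contain 66.180.20.142
  66.180.28.0/22 (66.180.28.0 - 66.180.31.255) does not contain 66.180.20.142
  66.181.16.0/21 (66.181.16.0 - 66.181.23.255) does not contain 66.180.20.142
Longest matching prefix is /20 -> next hop INET-GW.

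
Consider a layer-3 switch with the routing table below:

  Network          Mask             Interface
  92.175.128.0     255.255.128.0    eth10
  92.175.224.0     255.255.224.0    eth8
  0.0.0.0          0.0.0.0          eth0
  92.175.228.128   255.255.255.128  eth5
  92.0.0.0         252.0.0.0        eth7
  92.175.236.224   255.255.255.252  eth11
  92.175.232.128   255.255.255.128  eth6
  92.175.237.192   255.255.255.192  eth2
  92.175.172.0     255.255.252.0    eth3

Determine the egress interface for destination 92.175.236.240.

eth8

Routes whose prefix contains 92.175.236.240:
  0.0.0.0/0 (default, matches everything) -> eth0
  92.0.0.0/6 (92.0.0.0 - 95.255.255.255) -> eth7
  92.175.128.0/17 (92.175.128.0 - 92.175.255.255) -> eth10
  92.175.224.0/19 (92.175.224.0 - 92.175.255.255) -> eth8
More-specific entries that do NOT match:
  92.175.236.224/30 (92.175.236.224 - 92.175.236.227) does not contain 92.175.236.240
  92.175.237.192/26 (92.175.237.192 - 92.175.237.255) does not contain 92.175.236.240
  92.175.228.128/25 (92.175.228.128 - 92.175.228.255) does not contain 92.175.236.240
  92.175.232.128/25 (92.175.232.128 - 92.175.232.255) does not contain 92.175.236.240
  92.175.172.0/22 (92.175.172.0 - 92.175.175.255) does not contain 92.175.236.240
Longest matching prefix is /19 -> interface eth8.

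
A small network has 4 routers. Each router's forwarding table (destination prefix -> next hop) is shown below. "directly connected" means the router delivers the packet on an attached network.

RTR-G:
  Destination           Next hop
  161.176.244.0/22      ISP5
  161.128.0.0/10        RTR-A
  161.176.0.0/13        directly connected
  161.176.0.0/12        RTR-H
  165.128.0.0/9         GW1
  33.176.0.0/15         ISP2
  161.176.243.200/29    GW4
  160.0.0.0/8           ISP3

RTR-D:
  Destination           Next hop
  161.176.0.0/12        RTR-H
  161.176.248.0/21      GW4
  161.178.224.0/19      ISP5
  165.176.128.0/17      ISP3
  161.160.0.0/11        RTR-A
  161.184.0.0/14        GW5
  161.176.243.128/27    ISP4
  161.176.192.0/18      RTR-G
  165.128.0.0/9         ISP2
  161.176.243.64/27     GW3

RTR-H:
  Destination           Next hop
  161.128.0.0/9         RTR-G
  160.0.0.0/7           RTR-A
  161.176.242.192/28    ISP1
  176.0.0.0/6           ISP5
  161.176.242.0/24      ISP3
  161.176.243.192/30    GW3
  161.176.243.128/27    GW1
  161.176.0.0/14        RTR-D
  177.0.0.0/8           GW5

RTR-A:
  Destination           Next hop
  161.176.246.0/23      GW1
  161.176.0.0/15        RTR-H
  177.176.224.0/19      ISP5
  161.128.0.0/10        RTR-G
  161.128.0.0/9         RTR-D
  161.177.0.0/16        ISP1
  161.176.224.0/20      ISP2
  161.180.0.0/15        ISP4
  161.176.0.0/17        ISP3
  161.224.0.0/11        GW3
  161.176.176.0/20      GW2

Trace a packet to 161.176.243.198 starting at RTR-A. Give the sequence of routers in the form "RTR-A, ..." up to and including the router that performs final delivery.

RTR-A, RTR-H, RTR-D, RTR-G

At RTR-A: longest match for 161.176.243.198 is 161.176.0.0/15 -> RTR-H
At RTR-H: longest match for 161.176.243.198 is 161.176.0.0/14 -> RTR-D
At RTR-D: longest match for 161.176.243.198 is 161.176.192.0/18 -> RTR-G
At RTR-G: longest match for 161.176.243.198 is 161.176.0.0/13 -> directly connected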